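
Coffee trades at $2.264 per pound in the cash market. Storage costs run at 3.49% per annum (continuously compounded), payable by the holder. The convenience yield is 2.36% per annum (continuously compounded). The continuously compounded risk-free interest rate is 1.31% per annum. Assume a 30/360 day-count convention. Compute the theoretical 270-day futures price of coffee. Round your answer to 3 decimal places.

Net carry = r + u − y = 0.0131 + 0.0349 − 0.0236 = 0.0244
F = S·e^((r+u−y)T) = 2.264 · e^(0.0244 × 270/360) = 2.264 · e^0.018300
= 2.264 × 1.018468 = $2.306 per pound

$2.306 per pound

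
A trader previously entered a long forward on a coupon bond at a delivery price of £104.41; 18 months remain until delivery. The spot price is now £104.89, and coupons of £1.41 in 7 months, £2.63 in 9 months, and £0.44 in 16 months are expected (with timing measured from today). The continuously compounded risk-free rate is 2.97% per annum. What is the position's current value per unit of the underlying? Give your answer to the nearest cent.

PV(remaining coupons) I = 1.41·e^(−0.0297·7/12) + 2.63·e^(−0.0297·9/12) + 0.44·e^(−0.0297·16/12) = 4.3808
Current forward F = (S − I)·e^(rT) = (104.89 − 4.3808)·e^(0.0297·18/12) = 100.5092 × 1.045557 = 105.0881
Value (long) = (F − K)·e^(−rT) = (105.0881 − 104.41) × 0.956428 = 0.6486
Value = £0.65

£0.65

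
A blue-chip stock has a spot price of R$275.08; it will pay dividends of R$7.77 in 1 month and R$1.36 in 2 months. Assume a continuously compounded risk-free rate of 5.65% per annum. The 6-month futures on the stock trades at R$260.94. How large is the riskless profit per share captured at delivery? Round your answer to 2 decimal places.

PV(dividends) I = 7.77·e^(−0.0565·1/12) + 1.36·e^(−0.0565·2/12) = 9.0808
Fair futures F* = (S − I)·e^(rT) = (275.08 − 9.0808)·e^0.028250 = 265.9992 × 1.028653 = 273.6209
Market R$260.94 < fair 273.6209: forward underpriced → reverse cash-and-carry (short the stock, invest proceeds at r, pay the dividends, go long the forward).
Profit at T = |F_mkt − F*| = |260.94 − 273.6209| = R$12.68 per share

R$12.68 per share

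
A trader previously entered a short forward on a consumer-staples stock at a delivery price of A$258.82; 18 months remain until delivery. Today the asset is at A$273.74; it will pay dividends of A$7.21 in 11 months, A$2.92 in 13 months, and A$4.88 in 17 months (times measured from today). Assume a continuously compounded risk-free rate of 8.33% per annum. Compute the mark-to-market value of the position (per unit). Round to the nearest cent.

PV(remaining dividends) I = 7.21·e^(−0.0833·11/12) + 2.92·e^(−0.0833·13/12) + 4.88·e^(−0.0833·17/12) = 13.6848
Current forward F = (S − I)·e^(rT) = (273.74 − 13.6848)·e^(0.0833·18/12) = 260.0552 × 1.133092 = 294.6665
Value (long) = (F − K)·e^(−rT) = (294.6665 − 258.82) × 0.882541 = 31.6360
Short position value = −(long value) = -A$31.64

-A$31.64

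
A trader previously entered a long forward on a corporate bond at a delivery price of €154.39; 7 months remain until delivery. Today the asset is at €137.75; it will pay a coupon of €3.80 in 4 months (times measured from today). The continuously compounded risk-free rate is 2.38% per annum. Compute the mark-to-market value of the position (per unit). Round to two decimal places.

PV(remaining coupons) I = 3.80·e^(−0.0238·4/12) = 3.7700
Current forward F = (S − I)·e^(rT) = (137.75 − 3.7700)·e^(0.0238·7/12) = 133.9800 × 1.013980 = 135.8530
Value (long) = (F − K)·e^(−rT) = (135.8530 − 154.39) × 0.986213 = -18.2814
Value = -€18.28

-€18.28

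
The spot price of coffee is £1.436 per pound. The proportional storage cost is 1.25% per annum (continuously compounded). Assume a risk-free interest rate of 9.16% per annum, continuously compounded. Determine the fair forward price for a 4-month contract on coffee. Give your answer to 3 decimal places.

£1.487 per pound

Net carry = r + u − y = 0.0916 + 0.0125 − 0.0000 = 0.1041
F = S·e^((r+u−y)T) = 1.436 · e^(0.1041 × 4/12) = 1.436 · e^0.034700
= 1.436 × 1.035309 = £1.487 per pound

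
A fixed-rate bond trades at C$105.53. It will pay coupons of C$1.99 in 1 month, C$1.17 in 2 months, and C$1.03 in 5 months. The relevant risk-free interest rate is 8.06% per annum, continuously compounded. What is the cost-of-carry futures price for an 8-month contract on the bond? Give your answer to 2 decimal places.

PV(coupons) I = 1.99·e^(−0.0806·1/12) + 1.17·e^(−0.0806·2/12) + 1.03·e^(−0.0806·5/12)
I = 1.9767 + 1.1544 + 0.9960 = 4.1271
F = (S − I)·e^(rT) = (105.53 − 4.1271) · e^(0.0806·8/12)
= 101.4029 · e^0.053733 = 101.4029 × 1.055203 = C$107.00

C$107.00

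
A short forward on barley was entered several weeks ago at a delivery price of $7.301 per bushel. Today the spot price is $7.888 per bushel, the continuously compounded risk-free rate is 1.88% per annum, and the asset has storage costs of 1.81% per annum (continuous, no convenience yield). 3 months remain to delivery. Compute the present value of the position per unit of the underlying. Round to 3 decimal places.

-$0.657 per bushel

Current fair forward for the remaining 3 months: F = S·e^((r + u)·T), (r + u) = 0.0188 + 0.0181 = 0.0369
F = 7.888 · e^(0.0369 × 3/12) = 7.888 × 1.009268 = 7.9611
Value of long forward = (F − K)·e^(−rT) = (7.9611 − 7.301) · e^(−0.0188·3/12)
= 0.6601 × 0.995311 = 0.657
Short position value = −(long value) = -$0.657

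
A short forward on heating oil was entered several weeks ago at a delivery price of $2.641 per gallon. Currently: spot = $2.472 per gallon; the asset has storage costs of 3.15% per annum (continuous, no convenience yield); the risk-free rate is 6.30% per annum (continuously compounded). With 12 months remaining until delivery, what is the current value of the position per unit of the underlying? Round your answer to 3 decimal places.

Current fair forward for the remaining 12 months: F = S·e^((r + u)·T), (r + u) = 0.0630 + 0.0315 = 0.0945
F = 2.472 · e^(0.0945 × 12/12) = 2.472 × 1.099109 = 2.7170
Value of long forward = (F − K)·e^(−rT) = (2.7170 − 2.641) · e^(−0.0630·12/12)
= 0.0760 × 0.938943 = 0.071
Short position value = −(long value) = -$0.071

-$0.071 per gallon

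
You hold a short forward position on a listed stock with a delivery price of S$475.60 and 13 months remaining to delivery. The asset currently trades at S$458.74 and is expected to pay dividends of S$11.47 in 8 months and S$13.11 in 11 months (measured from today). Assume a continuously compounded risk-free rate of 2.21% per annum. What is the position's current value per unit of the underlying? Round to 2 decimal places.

PV(remaining dividends) I = 11.47·e^(−0.0221·8/12) + 13.11·e^(−0.0221·11/12) = 24.1493
Current forward F = (S − I)·e^(rT) = (458.74 − 24.1493)·e^(0.0221·13/12) = 434.5907 × 1.024231 = 445.1213
Value (long) = (F − K)·e^(−rT) = (445.1213 − 475.60) × 0.976343 = -29.7577
Short position value = −(long value) = S$29.76

S$29.76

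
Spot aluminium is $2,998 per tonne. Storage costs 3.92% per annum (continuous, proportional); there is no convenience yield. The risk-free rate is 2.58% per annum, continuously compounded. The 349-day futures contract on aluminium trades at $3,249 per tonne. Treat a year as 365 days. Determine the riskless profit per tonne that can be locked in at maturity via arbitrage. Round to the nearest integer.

Fair futures: F* = S·e^(carry·T), with carry = (r + u) = 0.0258 + 0.0392 = 0.0650
F* = 2998 · e^(0.0650 × 349/365) = 2998 · e^0.062151 = 2998 × 1.064123 = $3190.2408
Market $3249 > fair $3190.2408: forward overpriced → cash-and-carry (buy spot, short the forward).
At maturity, profit = |F_mkt − F*| = |3249 − 3190.2408| = $59 per tonne

$59 per tonne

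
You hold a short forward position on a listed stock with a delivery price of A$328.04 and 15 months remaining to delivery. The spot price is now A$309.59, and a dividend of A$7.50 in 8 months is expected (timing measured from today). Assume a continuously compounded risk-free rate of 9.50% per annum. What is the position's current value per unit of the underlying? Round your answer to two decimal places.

PV(remaining dividends) I = 7.50·e^(−0.0950·8/12) = 7.0397
Current forward F = (S − I)·e^(rT) = (309.59 − 7.0397)·e^(0.0950·15/12) = 302.5503 × 1.126088 = 340.6983
Value (long) = (F − K)·e^(−rT) = (340.6983 − 328.04) × 0.888030 = 11.2410
Short position value = −(long value) = -A$11.24

-A$11.24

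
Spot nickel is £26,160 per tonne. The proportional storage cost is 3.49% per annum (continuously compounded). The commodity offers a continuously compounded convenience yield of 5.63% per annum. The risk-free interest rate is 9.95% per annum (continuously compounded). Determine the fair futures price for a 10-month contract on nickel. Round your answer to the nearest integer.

£27,919 per tonne

Net carry = r + u − y = 0.0995 + 0.0349 − 0.0563 = 0.0781
F = S·e^((r+u−y)T) = 26160 · e^(0.0781 × 10/12) = 26160 · e^0.065083
= 26160 × 1.067248 = £27,919 per tonne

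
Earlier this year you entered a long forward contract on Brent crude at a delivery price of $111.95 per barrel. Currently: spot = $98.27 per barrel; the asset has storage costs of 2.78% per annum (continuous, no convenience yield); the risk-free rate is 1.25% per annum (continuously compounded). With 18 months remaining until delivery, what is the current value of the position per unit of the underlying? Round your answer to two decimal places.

-$7.42 per barrel

Current fair forward for the remaining 18 months: F = S·e^((r + u)·T), (r + u) = 0.0125 + 0.0278 = 0.0403
F = 98.27 · e^(0.0403 × 18/12) = 98.27 × 1.062314 = 104.3936
Value of long forward = (F − K)·e^(−rT) = (104.3936 − 111.95) · e^(−0.0125·18/12)
= -7.5564 × 0.981425 = -7.42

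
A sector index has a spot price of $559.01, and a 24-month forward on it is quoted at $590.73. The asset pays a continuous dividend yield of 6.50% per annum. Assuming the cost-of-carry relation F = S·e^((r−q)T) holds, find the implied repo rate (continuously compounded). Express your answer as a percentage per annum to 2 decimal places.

From F = S·e^((r−q)T): (r − q) = ln(F/S)/T
ln(590.73/559.01) = ln(1.056743) = 0.055192
(r − q) = 0.055192 / (24/12) = 0.027596
r = ln(F/S)/T + q = 0.027596 + 0.0650 = 0.092596
r = 9.26%

9.26%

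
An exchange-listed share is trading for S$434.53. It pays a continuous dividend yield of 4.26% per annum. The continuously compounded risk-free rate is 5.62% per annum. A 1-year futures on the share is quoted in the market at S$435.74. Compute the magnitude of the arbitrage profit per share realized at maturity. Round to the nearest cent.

S$4.74 per share

Fair futures: F* = S·e^(carry·T), with carry = (r − q) = 0.0562 − 0.0426 = 0.0136
F* = 434.53 · e^(0.0136 × 1) = 434.53 · e^0.013600 = 434.53 × 1.013693 = S$440.4800
Market S$435.74 < fair S$440.4800: forward underpriced → reverse cash-and-carry (short spot, go long the forward).
At maturity, profit = |F_mkt − F*| = |435.74 − 440.4800| = S$4.74 per share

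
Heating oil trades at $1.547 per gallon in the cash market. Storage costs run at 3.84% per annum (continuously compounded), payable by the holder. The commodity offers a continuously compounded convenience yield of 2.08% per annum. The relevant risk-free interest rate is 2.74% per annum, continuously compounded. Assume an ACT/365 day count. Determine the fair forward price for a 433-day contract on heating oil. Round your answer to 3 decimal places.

Net carry = r + u − y = 0.0274 + 0.0384 − 0.0208 = 0.0450
F = S·e^((r+u−y)T) = 1.547 · e^(0.0450 × 433/365) = 1.547 · e^0.053384
= 1.547 × 1.054835 = $1.632 per gallon

$1.632 per gallon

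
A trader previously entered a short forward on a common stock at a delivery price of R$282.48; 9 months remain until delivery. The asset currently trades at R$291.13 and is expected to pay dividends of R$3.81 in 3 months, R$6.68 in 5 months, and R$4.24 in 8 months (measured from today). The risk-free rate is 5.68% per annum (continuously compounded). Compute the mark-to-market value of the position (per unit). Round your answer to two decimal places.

-R$6.07

PV(remaining dividends) I = 3.81·e^(−0.0568·3/12) + 6.68·e^(−0.0568·5/12) + 4.24·e^(−0.0568·8/12) = 14.3625
Current forward F = (S − I)·e^(rT) = (291.13 − 14.3625)·e^(0.0568·9/12) = 276.7675 × 1.043520 = 288.8124
Value (long) = (F − K)·e^(−rT) = (288.8124 − 282.48) × 0.958295 = 6.0683
Short position value = −(long value) = -R$6.07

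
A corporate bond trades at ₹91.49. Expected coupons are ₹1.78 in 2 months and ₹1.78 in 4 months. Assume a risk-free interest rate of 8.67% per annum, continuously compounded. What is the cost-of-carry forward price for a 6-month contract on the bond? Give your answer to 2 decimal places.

₹91.91

PV(coupons) I = 1.78·e^(−0.0867·2/12) + 1.78·e^(−0.0867·4/12)
I = 1.7545 + 1.7293 = 3.4838
F = (S − I)·e^(rT) = (91.49 − 3.4838) · e^(0.0867·6/12)
= 88.0062 · e^0.043350 = 88.0062 × 1.044303 = ₹91.91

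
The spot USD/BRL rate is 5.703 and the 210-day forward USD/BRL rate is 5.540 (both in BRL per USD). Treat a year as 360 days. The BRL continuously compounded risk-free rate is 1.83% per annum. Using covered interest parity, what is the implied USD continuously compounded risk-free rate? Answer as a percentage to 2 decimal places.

F = S·e^((r_BRL − r_USD)T) ⇒ r_USD = r_BRL − ln(F/S)/T
ln(5.540/5.703) = -0.028998; /(210/360) = -0.049711
r_USD = 0.0183 + 0.049711 = 0.068011
r_USD = 6.80%

6.80%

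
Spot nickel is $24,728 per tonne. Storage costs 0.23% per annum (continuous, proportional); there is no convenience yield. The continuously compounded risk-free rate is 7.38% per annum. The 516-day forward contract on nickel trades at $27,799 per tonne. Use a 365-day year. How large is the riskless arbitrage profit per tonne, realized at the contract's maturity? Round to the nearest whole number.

Fair forward: F* = S·e^(carry·T), with carry = (r + u) = 0.0738 + 0.0023 = 0.0761
F* = 24728 · e^(0.0761 × 516/365) = 24728 · e^0.107582 = 24728 × 1.113582 = $27536.6557
Market $27799 > fair $27536.6557: forward overpriced → cash-and-carry (buy spot, short the forward).
At maturity, profit = |F_mkt − F*| = |27799 − 27536.6557| = $262 per tonne

$262 per tonne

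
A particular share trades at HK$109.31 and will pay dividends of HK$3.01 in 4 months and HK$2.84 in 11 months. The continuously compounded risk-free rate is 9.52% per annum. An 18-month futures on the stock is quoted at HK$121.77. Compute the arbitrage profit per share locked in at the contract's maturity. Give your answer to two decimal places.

HK$2.05 per share

PV(dividends) I = 3.01·e^(−0.0952·4/12) + 2.84·e^(−0.0952·11/12) = 5.5187
Fair futures F* = (S − I)·e^(rT) = (109.31 − 5.5187)·e^0.142800 = 103.7913 × 1.153499 = 119.7232
Market HK$121.77 > fair 119.7232: forward overpriced → cash-and-carry (borrow at r, buy the stock and collect the dividends, short the forward).
Profit at T = |F_mkt − F*| = |121.77 − 119.7232| = HK$2.05 per share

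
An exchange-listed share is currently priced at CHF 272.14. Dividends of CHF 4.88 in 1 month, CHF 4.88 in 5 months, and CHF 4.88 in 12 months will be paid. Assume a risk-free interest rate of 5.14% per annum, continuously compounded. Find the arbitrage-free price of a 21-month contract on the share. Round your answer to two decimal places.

CHF 282.14

PV(dividends) I = 4.88·e^(−0.0514·1/12) + 4.88·e^(−0.0514·5/12) + 4.88·e^(−0.0514·12/12)
I = 4.8591 + 4.7766 + 4.6355 = 14.2712
F = (S − I)·e^(rT) = (272.14 − 14.2712) · e^(0.0514·21/12)
= 257.8688 · e^0.089950 = 257.8688 × 1.094120 = CHF 282.14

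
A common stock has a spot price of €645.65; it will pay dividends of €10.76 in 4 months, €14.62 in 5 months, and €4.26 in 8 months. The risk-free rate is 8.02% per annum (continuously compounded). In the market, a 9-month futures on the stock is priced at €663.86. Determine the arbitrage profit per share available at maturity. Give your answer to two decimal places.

PV(dividends) I = 10.76·e^(−0.0802·4/12) + 14.62·e^(−0.0802·5/12) + 4.26·e^(−0.0802·8/12) = 28.6539
Fair futures F* = (S − I)·e^(rT) = (645.65 − 28.6539)·e^0.060150 = 616.9961 × 1.061996 = 655.2474
Market €663.86 > fair 655.2474: forward overpriced → cash-and-carry (borrow at r, buy the stock and collect the dividends, short the forward).
Profit at T = |F_mkt − F*| = |663.86 − 655.2474| = €8.61 per share

€8.61 per share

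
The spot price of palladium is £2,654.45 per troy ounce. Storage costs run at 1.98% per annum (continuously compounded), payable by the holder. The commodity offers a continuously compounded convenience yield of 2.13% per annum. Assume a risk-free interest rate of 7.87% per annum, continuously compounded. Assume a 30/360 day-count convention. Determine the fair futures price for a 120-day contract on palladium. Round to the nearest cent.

Net carry = r + u − y = 0.0787 + 0.0198 − 0.0213 = 0.0772
F = S·e^((r+u−y)T) = 2654.45 · e^(0.0772 × 120/360) = 2654.45 · e^0.02573333
= 2654.45 × 1.02606729 = £2,723.64 per troy ounce

£2,723.64 per troy ounce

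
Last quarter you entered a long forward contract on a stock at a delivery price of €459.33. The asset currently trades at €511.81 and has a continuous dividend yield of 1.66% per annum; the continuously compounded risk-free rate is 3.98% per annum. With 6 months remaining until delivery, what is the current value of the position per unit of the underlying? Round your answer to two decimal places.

€57.30

Current fair forward for the remaining 6 months: F = S·e^((r − q)·T), (r − q) = 0.0398 − 0.0166 = 0.0232
F = 511.81 · e^(0.0232 × 6/12) = 511.81 × 1.011668 = 517.7818
Value of long forward = (F − K)·e^(−rT) = (517.7818 − 459.33) · e^(−0.0398·6/12)
= 58.4518 × 0.980297 = 57.30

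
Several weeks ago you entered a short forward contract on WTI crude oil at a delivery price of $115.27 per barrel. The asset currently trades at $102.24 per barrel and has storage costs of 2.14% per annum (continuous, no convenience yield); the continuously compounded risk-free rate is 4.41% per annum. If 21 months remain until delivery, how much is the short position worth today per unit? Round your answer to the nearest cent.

Current fair forward for the remaining 21 months: F = S·e^((r + u)·T), (r + u) = 0.0441 + 0.0214 = 0.0655
F = 102.24 · e^(0.0655 × 21/12) = 102.24 × 1.121453 = 114.6574
Value of long forward = (F − K)·e^(−rT) = (114.6574 − 115.27) · e^(−0.0441·21/12)
= -0.6126 × 0.925728 = -0.57
Short position value = −(long value) = $0.57

$0.57 per barrel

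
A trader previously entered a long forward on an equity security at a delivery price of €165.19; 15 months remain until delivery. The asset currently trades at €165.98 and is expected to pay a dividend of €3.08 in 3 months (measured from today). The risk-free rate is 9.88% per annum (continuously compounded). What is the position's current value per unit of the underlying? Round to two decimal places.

PV(remaining dividends) I = 3.08·e^(−0.0988·3/12) = 3.0049
Current forward F = (S − I)·e^(rT) = (165.98 − 3.0049)·e^(0.0988·15/12) = 162.9751 × 1.131450 = 184.3982
Value (long) = (F − K)·e^(−rT) = (184.3982 − 165.19) × 0.883822 = 16.9766
Value = €16.98

€16.98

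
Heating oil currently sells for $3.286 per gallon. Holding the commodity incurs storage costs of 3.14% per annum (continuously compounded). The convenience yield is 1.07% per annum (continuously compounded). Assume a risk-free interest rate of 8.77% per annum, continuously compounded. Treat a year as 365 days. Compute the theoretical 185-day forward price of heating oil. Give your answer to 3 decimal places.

$3.472 per gallon

Net carry = r + u − y = 0.0877 + 0.0314 − 0.0107 = 0.1084
F = S·e^((r+u−y)T) = 3.286 · e^(0.1084 × 185/365) = 3.286 · e^0.054942
= 3.286 × 1.056479 = $3.472 per gallon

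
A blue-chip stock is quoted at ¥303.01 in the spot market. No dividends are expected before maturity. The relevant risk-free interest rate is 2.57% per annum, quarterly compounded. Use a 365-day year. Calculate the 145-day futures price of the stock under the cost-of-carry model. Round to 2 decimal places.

¥306.11

F = S · (1+r/4)^(4T)
= 303.01 × 1.010229
F = ¥306.11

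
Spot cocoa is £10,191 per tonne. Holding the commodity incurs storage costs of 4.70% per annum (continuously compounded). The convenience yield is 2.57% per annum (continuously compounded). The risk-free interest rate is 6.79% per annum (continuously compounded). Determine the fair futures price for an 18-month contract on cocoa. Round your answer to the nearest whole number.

£11,650 per tonne

Net carry = r + u − y = 0.0679 + 0.0470 − 0.0257 = 0.0892
F = S·e^((r+u−y)T) = 10191 · e^(0.0892 × 18/12) = 10191 · e^0.133800
= 10191 × 1.143164 = £11,650 per tonne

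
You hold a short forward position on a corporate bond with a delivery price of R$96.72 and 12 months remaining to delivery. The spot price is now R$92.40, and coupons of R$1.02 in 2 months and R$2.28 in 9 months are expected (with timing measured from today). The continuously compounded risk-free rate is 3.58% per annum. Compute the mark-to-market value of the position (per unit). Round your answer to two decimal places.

R$4.15

PV(remaining coupons) I = 1.02·e^(−0.0358·2/12) + 2.28·e^(−0.0358·9/12) = 3.2335
Current forward F = (S − I)·e^(rT) = (92.40 − 3.2335)·e^(0.0358·12/12) = 89.1665 × 1.036449 = 92.4165
Value (long) = (F − K)·e^(−rT) = (92.4165 − 96.72) × 0.964833 = -4.1522
Short position value = −(long value) = R$4.15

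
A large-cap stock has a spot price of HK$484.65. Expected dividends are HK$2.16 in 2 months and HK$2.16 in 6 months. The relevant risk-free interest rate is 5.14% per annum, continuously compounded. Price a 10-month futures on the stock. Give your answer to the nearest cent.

PV(dividends) I = 2.16·e^(−0.0514·2/12) + 2.16·e^(−0.0514·6/12)
I = 2.1416 + 2.1052 = 4.2468
F = (S − I)·e^(rT) = (484.65 − 4.2468) · e^(0.0514·10/12)
= 480.4032 · e^0.042833 = 480.4032 × 1.043764 = HK$501.43

HK$501.43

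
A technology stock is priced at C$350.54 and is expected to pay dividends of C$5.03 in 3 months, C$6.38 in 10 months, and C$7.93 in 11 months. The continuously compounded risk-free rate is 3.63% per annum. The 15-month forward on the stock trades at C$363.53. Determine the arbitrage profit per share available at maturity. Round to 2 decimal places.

PV(dividends) I = 5.03·e^(−0.0363·3/12) + 6.38·e^(−0.0363·10/12) + 7.93·e^(−0.0363·11/12) = 18.8449
Fair forward F* = (S − I)·e^(rT) = (350.54 − 18.8449)·e^0.045375 = 331.6951 × 1.046420 = 347.0924
Market C$363.53 > fair 347.0924: forward overpriced → cash-and-carry (borrow at r, buy the stock and collect the dividends, short the forward).
Profit at T = |F_mkt − F*| = |363.53 − 347.0924| = C$16.44 per share

C$16.44 per share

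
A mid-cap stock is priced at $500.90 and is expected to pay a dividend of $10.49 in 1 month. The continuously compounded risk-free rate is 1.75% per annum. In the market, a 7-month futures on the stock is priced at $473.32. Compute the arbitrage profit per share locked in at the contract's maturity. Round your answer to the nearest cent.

$22.14 per share

PV(dividends) I = 10.49·e^(−0.0175·1/12) = 10.4747
Fair futures F* = (S − I)·e^(rT) = (500.90 − 10.4747)·e^0.010208 = 490.4253 × 1.010260 = 495.4571
Market $473.32 < fair 495.4571: forward underpriced → reverse cash-and-carry (short the stock, invest proceeds at r, pay the dividends, go long the forward).
Profit at T = |F_mkt − F*| = |473.32 − 495.4571| = $22.14 per share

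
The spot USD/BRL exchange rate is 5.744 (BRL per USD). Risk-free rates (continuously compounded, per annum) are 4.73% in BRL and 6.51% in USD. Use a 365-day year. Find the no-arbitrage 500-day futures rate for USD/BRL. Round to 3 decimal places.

5.606

F = S·e^((r_BRL − r_USD)T) = 5.744 · e^((0.0473 − 0.0651) × 500/365)
= 5.744 · e^-0.024384 = 5.744 × 0.975911
F = 5.606 BRL per USD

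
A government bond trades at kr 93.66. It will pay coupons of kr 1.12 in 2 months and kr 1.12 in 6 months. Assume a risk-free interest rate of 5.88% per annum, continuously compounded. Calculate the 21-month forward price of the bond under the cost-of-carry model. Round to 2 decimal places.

PV(coupons) I = 1.12·e^(−0.0588·2/12) + 1.12·e^(−0.0588·6/12)
I = 1.1091 + 1.0876 = 2.1967
F = (S − I)·e^(rT) = (93.66 − 2.1967) · e^(0.0588·21/12)
= 91.4633 · e^0.102900 = 91.4633 × 1.108381 = kr 101.38

kr 101.38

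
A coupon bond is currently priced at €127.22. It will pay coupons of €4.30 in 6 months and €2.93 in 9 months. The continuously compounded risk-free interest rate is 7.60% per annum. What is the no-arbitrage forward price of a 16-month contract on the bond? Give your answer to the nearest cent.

PV(coupons) I = 4.30·e^(−0.0760·6/12) + 2.93·e^(−0.0760·9/12)
I = 4.1397 + 2.7677 = 6.9074
F = (S − I)·e^(rT) = (127.22 − 6.9074) · e^(0.0760·16/12)
= 120.3126 · e^0.101333 = 120.3126 × 1.106645 = €133.14

€133.14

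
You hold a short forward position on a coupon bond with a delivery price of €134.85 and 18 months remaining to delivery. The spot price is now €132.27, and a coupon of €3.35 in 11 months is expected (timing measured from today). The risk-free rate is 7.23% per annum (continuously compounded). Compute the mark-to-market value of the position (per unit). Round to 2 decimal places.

-€8.14

PV(remaining coupons) I = 3.35·e^(−0.0723·11/12) = 3.1352
Current forward F = (S − I)·e^(rT) = (132.27 − 3.1352)·e^(0.0723·18/12) = 129.1348 × 1.114549 = 143.9271
Value (long) = (F − K)·e^(−rT) = (143.9271 − 134.85) × 0.897224 = 8.1442
Short position value = −(long value) = -€8.14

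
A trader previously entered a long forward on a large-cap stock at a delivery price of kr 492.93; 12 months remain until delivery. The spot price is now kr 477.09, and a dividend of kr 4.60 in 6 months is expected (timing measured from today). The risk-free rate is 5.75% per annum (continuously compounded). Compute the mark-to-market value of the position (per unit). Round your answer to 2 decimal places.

kr 7.23

PV(remaining dividends) I = 4.60·e^(−0.0575·6/12) = 4.4696
Current forward F = (S − I)·e^(rT) = (477.09 − 4.4696)·e^(0.0575·12/12) = 472.6204 × 1.059185 = 500.5924
Value (long) = (F − K)·e^(−rT) = (500.5924 − 492.93) × 0.944122 = 7.2342
Value = kr 7.23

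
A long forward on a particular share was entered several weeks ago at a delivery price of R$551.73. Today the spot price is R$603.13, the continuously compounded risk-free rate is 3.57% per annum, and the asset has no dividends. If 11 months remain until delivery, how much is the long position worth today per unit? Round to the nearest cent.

Current fair forward for the remaining 11 months: F = S·e^(r·T), r = 0.0357
F = 603.13 · e^(0.0357 × 11/12) = 603.13 × 1.033266 = 623.1937
Value of long forward = (F − K)·e^(−rT) = (623.1937 − 551.73) · e^(−0.0357·11/12)
= 71.4637 × 0.967805 = 69.16

R$69.16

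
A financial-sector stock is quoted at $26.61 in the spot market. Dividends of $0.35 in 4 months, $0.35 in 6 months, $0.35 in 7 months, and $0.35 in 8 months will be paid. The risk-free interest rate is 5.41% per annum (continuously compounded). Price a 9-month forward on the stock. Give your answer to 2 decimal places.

$26.29

PV(dividends) I = 0.35·e^(−0.0541·4/12) + 0.35·e^(−0.0541·6/12) + 0.35·e^(−0.0541·7/12) + 0.35·e^(−0.0541·8/12)
I = 0.3437 + 0.3407 + 0.3391 + 0.3376 = 1.3611
F = (S − I)·e^(rT) = (26.61 − 1.3611) · e^(0.0541·9/12)
= 25.2489 · e^0.040575 = 25.2489 × 1.041409 = $26.29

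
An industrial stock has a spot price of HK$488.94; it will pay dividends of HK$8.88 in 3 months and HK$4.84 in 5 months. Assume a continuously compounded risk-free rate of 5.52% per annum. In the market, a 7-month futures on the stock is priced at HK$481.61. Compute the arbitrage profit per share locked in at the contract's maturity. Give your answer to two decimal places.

PV(dividends) I = 8.88·e^(−0.0552·3/12) + 4.84·e^(−0.0552·5/12) = 13.4882
Fair futures F* = (S − I)·e^(rT) = (488.94 − 13.4882)·e^0.032200 = 475.4518 × 1.032724 = 491.0105
Market HK$481.61 < fair 491.0105: forward underpriced → reverse cash-and-carry (short the stock, invest proceeds at r, pay the dividends, go long the forward).
Profit at T = |F_mkt − F*| = |481.61 − 491.0105| = HK$9.40 per share

HK$9.40 per share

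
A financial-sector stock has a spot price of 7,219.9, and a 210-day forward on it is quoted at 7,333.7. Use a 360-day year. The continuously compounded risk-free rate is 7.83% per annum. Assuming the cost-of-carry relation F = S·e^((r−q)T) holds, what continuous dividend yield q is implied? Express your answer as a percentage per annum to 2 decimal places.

From F = S·e^((r−q)T): (r − q) = ln(F/S)/T
ln(7333.7/7219.9) = ln(1.015762) = 0.015639
(r − q) = 0.015639 / (210/360) = 0.026810
q = r − ln(F/S)/T = 0.0783 − 0.026810 = 0.051490
q = 5.15%

5.15%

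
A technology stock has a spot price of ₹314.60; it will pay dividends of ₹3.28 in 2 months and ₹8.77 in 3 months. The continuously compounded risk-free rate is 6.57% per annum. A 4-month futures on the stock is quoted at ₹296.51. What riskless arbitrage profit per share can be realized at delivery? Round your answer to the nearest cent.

₹12.92 per share

PV(dividends) I = 3.28·e^(−0.0657·2/12) + 8.77·e^(−0.0657·3/12) = 11.8714
Fair futures F* = (S − I)·e^(rT) = (314.60 − 11.8714)·e^0.021900 = 302.7286 × 1.022142 = 309.4316
Market ₹296.51 < fair 309.4316: forward underpriced → reverse cash-and-carry (short the stock, invest proceeds at r, pay the dividends, go long the forward).
Profit at T = |F_mkt − F*| = |296.51 − 309.4316| = ₹12.92 per share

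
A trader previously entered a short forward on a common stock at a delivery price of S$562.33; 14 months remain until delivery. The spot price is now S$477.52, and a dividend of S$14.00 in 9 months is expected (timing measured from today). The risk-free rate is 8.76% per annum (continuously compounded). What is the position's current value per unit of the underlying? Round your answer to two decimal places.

S$43.29

PV(remaining dividends) I = 14.00·e^(−0.0876·9/12) = 13.1098
Current forward F = (S − I)·e^(rT) = (477.52 − 13.1098)·e^(0.0876·14/12) = 464.4102 × 1.107605 = 514.3831
Value (long) = (F − K)·e^(−rT) = (514.3831 − 562.33) × 0.902849 = -43.2888
Short position value = −(long value) = S$43.29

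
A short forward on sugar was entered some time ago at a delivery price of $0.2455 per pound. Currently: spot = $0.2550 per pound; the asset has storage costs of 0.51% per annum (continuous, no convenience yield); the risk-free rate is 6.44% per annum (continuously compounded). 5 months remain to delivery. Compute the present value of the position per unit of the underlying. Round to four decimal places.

Current fair forward for the remaining 5 months: F = S·e^((r + u)·T), (r + u) = 0.0644 + 0.0051 = 0.0695
F = 0.2550 · e^(0.0695 × 5/12) = 0.2550 × 1.029382 = 0.2625
Value of long forward = (F − K)·e^(−rT) = (0.2625 − 0.2455) · e^(−0.0644·5/12)
= 0.0170 × 0.973523 = 0.0165
Short position value = −(long value) = -$0.0165

-$0.0165 per pound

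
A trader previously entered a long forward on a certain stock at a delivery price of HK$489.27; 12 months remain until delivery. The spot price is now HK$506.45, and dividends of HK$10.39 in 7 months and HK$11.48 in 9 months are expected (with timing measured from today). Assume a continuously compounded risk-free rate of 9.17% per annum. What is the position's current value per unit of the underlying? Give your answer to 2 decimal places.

PV(remaining dividends) I = 10.39·e^(−0.0917·7/12) + 11.48·e^(−0.0917·9/12) = 20.5658
Current forward F = (S − I)·e^(rT) = (506.45 − 20.5658)·e^(0.0917·12/12) = 485.8842 × 1.096036 = 532.5466
Value (long) = (F − K)·e^(−rT) = (532.5466 − 489.27) × 0.912379 = 39.4847
Value = HK$39.48

HK$39.48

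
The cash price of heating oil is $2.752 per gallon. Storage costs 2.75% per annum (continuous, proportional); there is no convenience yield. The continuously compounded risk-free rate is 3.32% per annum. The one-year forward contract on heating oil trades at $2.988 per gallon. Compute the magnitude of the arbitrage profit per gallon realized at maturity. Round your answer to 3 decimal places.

$0.064 per gallon

Fair forward: F* = S·e^(carry·T), with carry = (r + u) = 0.0332 + 0.0275 = 0.0607
F* = 2.752 · e^(0.0607 × 12/12) = 2.752 · e^0.060700 = 2.752 × 1.062580 = $2.9242
Market $2.988 > fair $2.9242: forward overpriced → cash-and-carry (buy spot, short the forward).
At maturity, profit = |F_mkt − F*| = |2.988 − 2.9242| = $0.064 per gallon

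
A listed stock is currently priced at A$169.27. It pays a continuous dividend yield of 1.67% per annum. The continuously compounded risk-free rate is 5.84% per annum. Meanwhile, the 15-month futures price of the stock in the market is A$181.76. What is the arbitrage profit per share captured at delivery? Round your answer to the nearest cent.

Fair futures: F* = S·e^(carry·T), with carry = (r − q) = 0.0584 − 0.0167 = 0.0417
F* = 169.27 · e^(0.0417 × 15/12) = 169.27 · e^0.052125 = 169.27 × 1.053507 = A$178.3271
Market A$181.76 > fair A$178.3271: forward overpriced → cash-and-carry (buy spot, short the forward).
At maturity, profit = |F_mkt − F*| = |181.76 − 178.3271| = A$3.43 per share

A$3.43 per share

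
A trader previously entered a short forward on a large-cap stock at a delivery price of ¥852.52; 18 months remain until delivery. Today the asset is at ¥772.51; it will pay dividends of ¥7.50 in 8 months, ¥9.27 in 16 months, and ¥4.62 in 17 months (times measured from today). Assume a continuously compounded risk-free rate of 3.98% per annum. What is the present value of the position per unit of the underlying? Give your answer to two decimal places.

PV(remaining dividends) I = 7.50·e^(−0.0398·8/12) + 9.27·e^(−0.0398·16/12) + 4.62·e^(−0.0398·17/12) = 20.4612
Current forward F = (S − I)·e^(rT) = (772.51 − 20.4612)·e^(0.0398·18/12) = 752.0488 × 1.061518 = 798.3133
Value (long) = (F − K)·e^(−rT) = (798.3133 − 852.52) × 0.942047 = -51.0653
Short position value = −(long value) = ¥51.07

¥51.07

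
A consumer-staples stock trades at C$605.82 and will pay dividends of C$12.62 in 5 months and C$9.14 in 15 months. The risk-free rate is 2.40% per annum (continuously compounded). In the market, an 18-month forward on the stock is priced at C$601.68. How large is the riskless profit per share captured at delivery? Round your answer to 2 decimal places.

PV(dividends) I = 12.62·e^(−0.0240·5/12) + 9.14·e^(−0.0240·15/12) = 21.3643
Fair forward F* = (S − I)·e^(rT) = (605.82 − 21.3643)·e^0.036000 = 584.4557 × 1.036656 = 605.8795
Market C$601.68 < fair 605.8795: forward underpriced → reverse cash-and-carry (short the stock, invest proceeds at r, pay the dividends, go long the forward).
Profit at T = |F_mkt − F*| = |601.68 − 605.8795| = C$4.20 per share

C$4.20 per share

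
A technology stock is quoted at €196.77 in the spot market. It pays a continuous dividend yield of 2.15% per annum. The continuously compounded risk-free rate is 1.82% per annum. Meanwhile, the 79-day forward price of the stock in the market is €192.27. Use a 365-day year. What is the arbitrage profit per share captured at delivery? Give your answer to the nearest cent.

Fair forward: F* = S·e^(carry·T), with carry = (r − q) = 0.0182 − 0.0215 = -0.0033
F* = 196.77 · e^(-0.0033 × 79/365) = 196.77 · e^-0.000714 = 196.77 × 0.999286 = €196.6295
Market €192.27 < fair €196.6295: forward underpriced → reverse cash-and-carry (short spot, go long the forward).
At maturity, profit = |F_mkt − F*| = |192.27 − 196.6295| = €4.36 per share

€4.36 per share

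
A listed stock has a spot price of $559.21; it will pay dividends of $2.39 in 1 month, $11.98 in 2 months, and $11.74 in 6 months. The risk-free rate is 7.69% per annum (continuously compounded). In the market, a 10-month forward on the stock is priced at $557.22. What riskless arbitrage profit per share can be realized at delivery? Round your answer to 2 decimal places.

PV(dividends) I = 2.39·e^(−0.0769·1/12) + 11.98·e^(−0.0769·2/12) + 11.74·e^(−0.0769·6/12) = 25.4993
Fair forward F* = (S − I)·e^(rT) = (559.21 − 25.4993)·e^0.064083 = 533.7107 × 1.066181 = 569.0322
Market $557.22 < fair 569.0322: forward underpriced → reverse cash-and-carry (short the stock, invest proceeds at r, pay the dividends, go long the forward).
Profit at T = |F_mkt − F*| = |557.22 − 569.0322| = $11.81 per share

$11.81 per share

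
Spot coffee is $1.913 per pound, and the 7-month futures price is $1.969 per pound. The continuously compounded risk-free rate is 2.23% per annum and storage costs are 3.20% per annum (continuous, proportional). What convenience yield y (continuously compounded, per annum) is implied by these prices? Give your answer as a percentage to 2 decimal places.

0.48%

F = S·e^((r+u−y)T) ⇒ (r+u−y) = ln(F/S)/T
ln(1.969/1.913) = 0.028853; /T ⇒ 0.049462
y = r + u − ln(F/S)/T = 0.0223 + 0.0320 − 0.049462 = 0.004838
y = 0.48%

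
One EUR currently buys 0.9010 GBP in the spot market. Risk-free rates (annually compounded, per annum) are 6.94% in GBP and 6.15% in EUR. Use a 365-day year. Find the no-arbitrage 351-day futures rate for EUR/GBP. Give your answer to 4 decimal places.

By covered interest parity, F = S · (1+r_GBP)^T / (1+r_EUR)^T
= 0.9010 × 1.066651 / 1.059073 = 0.9010 × 1.007155
F = 0.9074 GBP per EUR

0.9074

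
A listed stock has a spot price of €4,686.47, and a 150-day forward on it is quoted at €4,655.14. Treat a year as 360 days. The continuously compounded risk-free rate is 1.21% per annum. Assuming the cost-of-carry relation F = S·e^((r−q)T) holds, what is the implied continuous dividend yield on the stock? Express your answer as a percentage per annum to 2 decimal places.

2.82%

From F = S·e^((r−q)T): (r − q) = ln(F/S)/T
ln(4655.14/4686.47) = ln(0.993315) = -0.006707
(r − q) = -0.006707 / (150/360) = -0.016097
q = r − ln(F/S)/T = 0.0121 + 0.016097 = 0.028197
q = 2.82%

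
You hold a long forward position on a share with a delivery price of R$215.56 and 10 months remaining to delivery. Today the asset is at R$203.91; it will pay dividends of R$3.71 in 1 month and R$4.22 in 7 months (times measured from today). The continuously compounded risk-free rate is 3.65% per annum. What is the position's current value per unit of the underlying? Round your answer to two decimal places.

PV(remaining dividends) I = 3.71·e^(−0.0365·1/12) + 4.22·e^(−0.0365·7/12) = 7.8298
Current forward F = (S − I)·e^(rT) = (203.91 − 7.8298)·e^(0.0365·10/12) = 196.0802 × 1.030884 = 202.1359
Value (long) = (F − K)·e^(−rT) = (202.1359 − 215.56) × 0.970041 = -13.0219
Value = -R$13.02

-R$13.02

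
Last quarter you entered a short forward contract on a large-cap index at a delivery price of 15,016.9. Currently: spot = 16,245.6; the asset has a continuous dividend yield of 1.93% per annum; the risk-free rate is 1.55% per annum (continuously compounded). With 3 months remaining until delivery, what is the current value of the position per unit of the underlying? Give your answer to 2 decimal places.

-1208.58

Current fair forward for the remaining 3 months: F = S·e^((r − q)·T), (r − q) = 0.0155 − 0.0193 = -0.0038
F = 16245.6 · e^(-0.0038 × 3/12) = 16245.6 × 0.99905045 = 16230.1740
Value of long forward = (F − K)·e^(−rT) = (16230.1740 − 15016.9) · e^(−0.0155·3/12)
= 1213.2740 × 0.99613250 = 1208.58
Short position value = −(long value) = -1208.58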